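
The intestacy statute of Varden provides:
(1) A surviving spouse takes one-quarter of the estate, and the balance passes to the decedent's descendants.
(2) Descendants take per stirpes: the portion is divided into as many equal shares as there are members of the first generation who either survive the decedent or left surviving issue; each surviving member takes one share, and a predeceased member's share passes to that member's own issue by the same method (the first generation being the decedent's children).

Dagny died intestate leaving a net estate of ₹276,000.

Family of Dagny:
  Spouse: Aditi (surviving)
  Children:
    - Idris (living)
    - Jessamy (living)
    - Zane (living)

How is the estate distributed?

Aditi: ₹69,000; Idris: ₹69,000; Jessamy: ₹69,000; Zane: ₹69,000

Aditi takes one-quarter of ₹276,000 = ₹69,000. The remaining ₹207,000 passes to the descendants.
The descendants' portion (₹207,000) is divided into 3 shares of ₹69,000: Idris, Jessamy, and Zane each take ₹69,000.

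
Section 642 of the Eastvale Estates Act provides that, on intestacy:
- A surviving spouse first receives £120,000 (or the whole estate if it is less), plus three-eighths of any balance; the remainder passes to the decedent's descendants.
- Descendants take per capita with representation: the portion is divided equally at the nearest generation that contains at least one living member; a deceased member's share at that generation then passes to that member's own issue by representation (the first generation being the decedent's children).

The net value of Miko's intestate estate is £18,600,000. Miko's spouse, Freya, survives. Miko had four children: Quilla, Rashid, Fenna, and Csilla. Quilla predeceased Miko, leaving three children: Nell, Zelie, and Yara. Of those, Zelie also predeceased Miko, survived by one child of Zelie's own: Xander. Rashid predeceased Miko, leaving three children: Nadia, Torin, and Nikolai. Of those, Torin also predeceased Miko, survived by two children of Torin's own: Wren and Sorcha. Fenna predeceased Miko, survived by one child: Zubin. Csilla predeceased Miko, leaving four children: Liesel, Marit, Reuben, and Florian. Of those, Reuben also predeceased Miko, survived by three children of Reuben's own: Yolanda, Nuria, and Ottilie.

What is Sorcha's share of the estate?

Sorcha receives £525,000.

Freya first takes £120,000, leaving a balance of £18,480,000. Freya then takes three-eighths of the balance (£6,930,000), for a total of £7,050,000. The remaining £11,550,000 passes to the descendants.
No child survives, so the initial division is made at the grandchildren's generation.
The descendants' portion (£11,550,000) is divided into 11 shares of £1,050,000: Nell, Yara, Nadia, Nikolai, Zubin, Liesel, Marit, and Florian each take £1,050,000; Zelie's £1,050,000 share passes to Zelie's issue; Torin's £1,050,000 share passes to Torin's issue; Reuben's £1,050,000 share passes to Reuben's issue.
Zelie's share (£1,050,000) passes entirely to Xander.
Torin's share (£1,050,000) is divided into 2 shares of £525,000: Wren and Sorcha each take £525,000.
Reuben's share (£1,050,000) is divided into 3 shares of £350,000: Yolanda, Nuria, and Ottilie each take £350,000.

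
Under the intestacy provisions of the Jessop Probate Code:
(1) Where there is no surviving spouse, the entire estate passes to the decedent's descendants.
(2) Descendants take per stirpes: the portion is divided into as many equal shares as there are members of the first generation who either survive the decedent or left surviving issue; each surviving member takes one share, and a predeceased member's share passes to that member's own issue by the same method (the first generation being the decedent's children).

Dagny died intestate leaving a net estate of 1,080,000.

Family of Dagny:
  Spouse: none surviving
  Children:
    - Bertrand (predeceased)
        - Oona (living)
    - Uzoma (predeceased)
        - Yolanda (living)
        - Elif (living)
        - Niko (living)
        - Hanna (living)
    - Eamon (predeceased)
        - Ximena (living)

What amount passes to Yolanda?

Yolanda receives 90,000.

The entire 1,080,000 passes to the descendants.
That amount (1,080,000) is divided into 3 shares of 360,000: Bertrand's 360,000 share passes to Bertrand's issue; Uzoma's 360,000 share passes to Uzoma's issue; Eamon's 360,000 share passes to Eamon's issue.
Bertrand's share (360,000) passes entirely to Oona.
Uzoma's share (360,000) is divided into 4 shares of 90,000: Yolanda, Elif, Niko, and Hanna each take 90,000.
Eamon's share (360,000) passes entirely to Ximena.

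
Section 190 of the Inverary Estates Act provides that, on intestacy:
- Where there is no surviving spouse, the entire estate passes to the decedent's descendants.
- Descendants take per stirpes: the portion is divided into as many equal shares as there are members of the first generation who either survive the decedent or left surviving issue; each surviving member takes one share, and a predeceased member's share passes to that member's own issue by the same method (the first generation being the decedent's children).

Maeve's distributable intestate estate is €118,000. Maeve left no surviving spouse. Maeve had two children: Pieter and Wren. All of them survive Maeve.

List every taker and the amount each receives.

Pieter: €59,000; Wren: €59,000

The entire €118,000 passes to the descendants.
That amount (€118,000) is divided into 2 shares of €59,000: Pieter and Wren each take €59,000.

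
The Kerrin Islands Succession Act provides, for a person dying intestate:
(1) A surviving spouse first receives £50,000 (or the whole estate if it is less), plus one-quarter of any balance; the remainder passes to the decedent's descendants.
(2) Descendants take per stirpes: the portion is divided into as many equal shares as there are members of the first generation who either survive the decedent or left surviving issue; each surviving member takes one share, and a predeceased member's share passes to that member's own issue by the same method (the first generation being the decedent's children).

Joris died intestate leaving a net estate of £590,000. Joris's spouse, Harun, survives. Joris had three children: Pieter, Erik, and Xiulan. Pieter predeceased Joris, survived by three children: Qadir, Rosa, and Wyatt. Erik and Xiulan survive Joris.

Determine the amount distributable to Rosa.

Harun first takes £50,000, leaving a balance of £540,000. Harun then takes one-quarter of the balance (£135,000), for a total of £185,000. The remaining £405,000 passes to the descendants.
The descendants' portion (£405,000) is divided into 3 shares of £135,000: Erik and Xiulan each take £135,000; Pieter's £135,000 share passes to Pieter's issue.
Pieter's share (£135,000) is divided into 3 shares of £45,000: Qadir, Rosa, and Wyatt each take £45,000.

Rosa receives £45,000.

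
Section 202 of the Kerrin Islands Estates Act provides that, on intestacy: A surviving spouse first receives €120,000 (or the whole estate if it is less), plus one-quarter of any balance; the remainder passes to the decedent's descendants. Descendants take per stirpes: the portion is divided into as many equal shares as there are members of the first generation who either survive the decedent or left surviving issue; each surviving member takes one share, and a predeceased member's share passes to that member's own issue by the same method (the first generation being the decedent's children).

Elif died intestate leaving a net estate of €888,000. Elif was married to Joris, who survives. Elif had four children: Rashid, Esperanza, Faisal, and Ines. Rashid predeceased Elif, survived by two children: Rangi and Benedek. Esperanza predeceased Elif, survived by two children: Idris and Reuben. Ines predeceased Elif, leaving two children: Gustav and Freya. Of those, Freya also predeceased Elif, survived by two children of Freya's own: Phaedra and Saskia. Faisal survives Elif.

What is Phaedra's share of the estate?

Joris first takes €120,000, leaving a balance of €768,000. Joris then takes one-quarter of the balance (€192,000), for a total of €312,000. The remaining €576,000 passes to the descendants.
The descendants' portion (€576,000) is divided into 4 shares of €144,000: Faisal takes €144,000; Rashid's €144,000 share passes to Rashid's issue; Esperanza's €144,000 share passes to Esperanza's issue; Ines's €144,000 share passes to Ines's issue.
Rashid's share (€144,000) is divided into 2 shares of €72,000: Rangi and Benedek each take €72,000.
Esperanza's share (€144,000) is divided into 2 shares of €72,000: Idris and Reuben each take €72,000.
Ines's share (€144,000) is divided into 2 shares of €72,000: Gustav takes €72,000; Freya's €72,000 share passes to Freya's issue.
Freya's share (€72,000) is divided into 2 shares of €36,000: Phaedra and Saskia each take €36,000.

Phaedra receives €36,000.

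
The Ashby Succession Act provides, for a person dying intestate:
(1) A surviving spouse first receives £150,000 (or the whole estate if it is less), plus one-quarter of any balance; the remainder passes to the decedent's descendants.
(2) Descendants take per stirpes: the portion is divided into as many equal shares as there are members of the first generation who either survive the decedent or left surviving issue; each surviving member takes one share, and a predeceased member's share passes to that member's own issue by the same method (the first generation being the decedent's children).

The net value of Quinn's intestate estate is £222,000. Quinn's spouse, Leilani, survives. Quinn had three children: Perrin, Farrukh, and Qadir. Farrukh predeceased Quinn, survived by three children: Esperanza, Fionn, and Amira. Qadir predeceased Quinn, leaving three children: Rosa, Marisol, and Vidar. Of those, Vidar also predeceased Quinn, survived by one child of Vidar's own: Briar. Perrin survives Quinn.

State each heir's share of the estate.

Leilani: £168,000; Perrin: £18,000; Esperanza: £6,000; Fionn: £6,000; Amira: £6,000; Rosa: £6,000; Marisol: £6,000; Briar: £6,000

Leilani first takes £150,000, leaving a balance of £72,000. Leilani then takes one-quarter of the balance (£18,000), for a total of £168,000. The remaining £54,000 passes to the descendants.
The descendants' portion (£54,000) is divided into 3 shares of £18,000: Perrin takes £18,000; Farrukh's £18,000 share passes to Farrukh's issue; Qadir's £18,000 share passes to Qadir's issue.
Farrukh's share (£18,000) is divided into 3 shares of £6,000: Esperanza, Fionn, and Amira each take £6,000.
Qadir's share (£18,000) is divided into 3 shares of £6,000: Rosa and Marisol each take £6,000; Vidar's £6,000 share passes to Vidar's issue.
Vidar's share (£6,000) passes entirely to Briar.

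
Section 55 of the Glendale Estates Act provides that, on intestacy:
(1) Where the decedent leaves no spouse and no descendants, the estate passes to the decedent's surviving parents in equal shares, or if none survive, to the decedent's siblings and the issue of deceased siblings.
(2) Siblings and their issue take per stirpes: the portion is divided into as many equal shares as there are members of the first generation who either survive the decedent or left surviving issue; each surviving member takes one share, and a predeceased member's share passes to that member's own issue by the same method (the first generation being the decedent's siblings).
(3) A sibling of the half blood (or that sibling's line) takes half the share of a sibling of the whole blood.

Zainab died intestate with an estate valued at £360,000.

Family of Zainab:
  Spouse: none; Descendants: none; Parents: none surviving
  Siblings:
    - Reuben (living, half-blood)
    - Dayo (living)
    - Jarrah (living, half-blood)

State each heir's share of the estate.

The entire £360,000 passes to the siblings and their issue.
Counting each half-blood sibling's line as half a unit, there are 2 units in £360,000, so one unit is £180,000. Whole-blood lines (Dayo) take £180,000 each; half-blood lines (Reuben and Jarrah) take £90,000 each.

Reuben: £90,000; Dayo: £180,000; Jarrah: £90,000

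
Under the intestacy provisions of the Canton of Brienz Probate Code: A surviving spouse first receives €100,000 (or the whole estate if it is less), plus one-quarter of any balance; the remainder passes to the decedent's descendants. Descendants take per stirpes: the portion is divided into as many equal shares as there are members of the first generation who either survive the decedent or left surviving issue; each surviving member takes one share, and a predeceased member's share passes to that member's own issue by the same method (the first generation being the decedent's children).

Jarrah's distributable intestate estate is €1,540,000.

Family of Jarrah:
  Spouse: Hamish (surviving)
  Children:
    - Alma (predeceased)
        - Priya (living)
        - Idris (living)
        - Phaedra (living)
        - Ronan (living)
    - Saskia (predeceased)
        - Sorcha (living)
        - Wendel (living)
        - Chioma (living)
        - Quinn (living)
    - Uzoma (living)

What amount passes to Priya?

Hamish first takes €100,000, leaving a balance of €1,440,000. Hamish then takes one-quarter of the balance (€360,000), for a total of €460,000. The remaining €1,080,000 passes to the descendants.
The descendants' portion (€1,080,000) is divided into 3 shares of €360,000: Uzoma takes €360,000; Alma's €360,000 share passes to Alma's issue; Saskia's €360,000 share passes to Saskia's issue.
Alma's share (€360,000) is divided into 4 shares of €90,000: Priya, Idris, Phaedra, and Ronan each take €90,000.
Saskia's share (€360,000) is divided into 4 shares of €90,000: Sorcha, Wendel, Chioma, and Quinn each take €90,000.

Priya receives €90,000.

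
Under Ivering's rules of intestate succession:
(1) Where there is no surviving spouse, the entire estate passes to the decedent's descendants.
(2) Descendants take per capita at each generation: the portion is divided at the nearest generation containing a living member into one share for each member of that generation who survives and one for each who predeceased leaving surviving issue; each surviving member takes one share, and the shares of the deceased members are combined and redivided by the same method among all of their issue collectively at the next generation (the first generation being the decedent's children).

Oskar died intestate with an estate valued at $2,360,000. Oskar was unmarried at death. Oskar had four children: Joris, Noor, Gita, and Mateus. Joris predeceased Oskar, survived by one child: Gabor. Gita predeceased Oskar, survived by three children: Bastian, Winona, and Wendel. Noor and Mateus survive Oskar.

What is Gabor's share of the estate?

The entire $2,360,000 passes to the descendants.
That amount ($2,360,000) is divided at the children's generation into 4 shares of $590,000. Noor and Mateus each take $590,000. The 2 shares of the deceased (Joris and Gita) are combined into a pool of $1,180,000.
That pool ($1,180,000) is divided at the grandchildren's generation equally among Gabor, Bastian, Winona, and Wendel: $295,000 each.

Gabor receives $295,000.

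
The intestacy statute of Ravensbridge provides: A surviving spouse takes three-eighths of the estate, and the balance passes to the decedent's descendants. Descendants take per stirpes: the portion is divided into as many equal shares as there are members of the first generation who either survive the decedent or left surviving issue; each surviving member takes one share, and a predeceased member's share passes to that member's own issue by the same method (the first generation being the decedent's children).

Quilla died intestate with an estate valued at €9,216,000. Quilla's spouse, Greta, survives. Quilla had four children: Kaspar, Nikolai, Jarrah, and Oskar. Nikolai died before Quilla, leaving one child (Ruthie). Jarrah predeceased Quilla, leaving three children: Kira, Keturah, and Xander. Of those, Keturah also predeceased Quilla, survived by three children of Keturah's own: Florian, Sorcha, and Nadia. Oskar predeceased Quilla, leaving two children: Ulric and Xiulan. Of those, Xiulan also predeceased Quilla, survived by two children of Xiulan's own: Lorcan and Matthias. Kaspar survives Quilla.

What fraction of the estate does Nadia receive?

Nadia receives 5/288 of the estate.

Greta takes three-eighths of €9,216,000 = €3,456,000. The remaining €5,760,000 passes to the descendants.
The descendants' portion (€5,760,000) is divided into 4 shares of €1,440,000: Kaspar takes €1,440,000; Nikolai's €1,440,000 share passes to Nikolai's issue; Jarrah's €1,440,000 share passes to Jarrah's issue; Oskar's €1,440,000 share passes to Oskar's issue.
Nikolai's share (€1,440,000) passes entirely to Ruthie.
Jarrah's share (€1,440,000) is divided into 3 shares of €480,000: Kira and Xander each take €480,000; Keturah's €480,000 share passes to Keturah's issue.
Keturah's share (€480,000) is divided into 3 shares of €160,000: Florian, Sorcha, and Nadia each take €160,000.
Oskar's share (€1,440,000) is divided into 2 shares of €720,000: Ulric takes €720,000; Xiulan's €720,000 share passes to Xiulan's issue.
Xiulan's share (€720,000) is divided into 2 shares of €360,000: Lorcan and Matthias each take €360,000.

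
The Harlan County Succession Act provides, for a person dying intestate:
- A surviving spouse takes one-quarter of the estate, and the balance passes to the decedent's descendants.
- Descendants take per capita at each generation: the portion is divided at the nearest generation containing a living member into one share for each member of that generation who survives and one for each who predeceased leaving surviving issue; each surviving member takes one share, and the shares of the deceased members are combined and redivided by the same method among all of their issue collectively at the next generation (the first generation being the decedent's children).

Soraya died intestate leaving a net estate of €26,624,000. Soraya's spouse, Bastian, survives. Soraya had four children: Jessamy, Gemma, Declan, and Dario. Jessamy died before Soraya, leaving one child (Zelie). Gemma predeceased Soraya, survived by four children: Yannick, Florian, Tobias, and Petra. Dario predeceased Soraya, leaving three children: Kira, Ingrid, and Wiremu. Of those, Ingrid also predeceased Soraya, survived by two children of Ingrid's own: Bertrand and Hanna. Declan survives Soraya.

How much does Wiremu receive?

Bastian takes one-quarter of €26,624,000 = €6,656,000. The remaining €19,968,000 passes to the descendants.
The descendants' portion (€19,968,000) is divided at the children's generation into 4 shares of €4,992,000. Declan takes €4,992,000. The 3 shares of the deceased (Jessamy, Gemma, and Dario) are combined into a pool of €14,976,000.
That pool (€14,976,000) is divided at the grandchildren's generation into 8 shares of €1,872,000. Zelie, Yannick, Florian, Tobias, Petra, Kira, and Wiremu each take €1,872,000. The remaining share for the deceased Ingrid (€1,872,000) is carried to the next generation.
That pool (€1,872,000) is divided at the great-grandchildren's generation equally among Bertrand and Hanna: €936,000 each.

Wiremu receives €1,872,000.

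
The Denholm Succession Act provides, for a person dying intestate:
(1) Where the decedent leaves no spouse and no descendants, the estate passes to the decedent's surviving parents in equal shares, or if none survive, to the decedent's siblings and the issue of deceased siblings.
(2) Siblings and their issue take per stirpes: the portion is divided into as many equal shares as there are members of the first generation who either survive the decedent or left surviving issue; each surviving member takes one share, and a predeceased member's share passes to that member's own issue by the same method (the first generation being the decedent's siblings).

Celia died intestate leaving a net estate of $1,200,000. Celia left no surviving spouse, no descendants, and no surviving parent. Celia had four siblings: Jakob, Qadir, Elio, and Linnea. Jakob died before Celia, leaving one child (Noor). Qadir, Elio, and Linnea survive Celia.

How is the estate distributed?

The entire $1,200,000 passes to the siblings and their issue.
That amount ($1,200,000) is divided into 4 shares of $300,000: Qadir, Elio, and Linnea each take $300,000; Jakob's $300,000 share passes to Jakob's issue.
Jakob's share ($300,000) passes entirely to Noor.

Noor: $300,000; Qadir: $300,000; Elio: $300,000; Linnea: $300,000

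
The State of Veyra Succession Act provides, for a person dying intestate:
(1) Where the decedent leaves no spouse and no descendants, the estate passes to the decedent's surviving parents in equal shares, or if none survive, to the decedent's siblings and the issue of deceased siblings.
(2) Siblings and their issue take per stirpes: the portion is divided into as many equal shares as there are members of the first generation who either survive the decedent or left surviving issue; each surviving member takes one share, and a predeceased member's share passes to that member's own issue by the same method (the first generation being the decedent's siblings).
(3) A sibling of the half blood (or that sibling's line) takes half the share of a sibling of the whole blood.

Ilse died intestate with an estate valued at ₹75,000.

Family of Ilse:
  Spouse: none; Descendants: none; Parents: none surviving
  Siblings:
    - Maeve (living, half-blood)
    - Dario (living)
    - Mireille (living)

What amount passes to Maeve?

Maeve receives ₹15,000.

The entire ₹75,000 passes to the siblings and their issue.
Counting each half-blood sibling's line as half a unit, there are 5/2 units in ₹75,000, so one unit is ₹30,000. Whole-blood lines (Dario and Mireille) take ₹30,000 each; half-blood lines (Maeve) take ₹15,000 each.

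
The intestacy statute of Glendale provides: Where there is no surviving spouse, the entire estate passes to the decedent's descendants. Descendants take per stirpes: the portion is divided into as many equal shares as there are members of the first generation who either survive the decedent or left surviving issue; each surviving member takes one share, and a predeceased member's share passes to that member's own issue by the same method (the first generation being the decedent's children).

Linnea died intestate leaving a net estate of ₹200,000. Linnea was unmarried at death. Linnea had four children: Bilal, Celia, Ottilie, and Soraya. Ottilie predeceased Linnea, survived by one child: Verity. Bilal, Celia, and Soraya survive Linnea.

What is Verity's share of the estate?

The entire ₹200,000 passes to the descendants.
That amount (₹200,000) is divided into 4 shares of ₹50,000: Bilal, Celia, and Soraya each take ₹50,000; Ottilie's ₹50,000 share passes to Ottilie's issue.
Ottilie's share (₹50,000) passes entirely to Verity.

Verity receives ₹50,000.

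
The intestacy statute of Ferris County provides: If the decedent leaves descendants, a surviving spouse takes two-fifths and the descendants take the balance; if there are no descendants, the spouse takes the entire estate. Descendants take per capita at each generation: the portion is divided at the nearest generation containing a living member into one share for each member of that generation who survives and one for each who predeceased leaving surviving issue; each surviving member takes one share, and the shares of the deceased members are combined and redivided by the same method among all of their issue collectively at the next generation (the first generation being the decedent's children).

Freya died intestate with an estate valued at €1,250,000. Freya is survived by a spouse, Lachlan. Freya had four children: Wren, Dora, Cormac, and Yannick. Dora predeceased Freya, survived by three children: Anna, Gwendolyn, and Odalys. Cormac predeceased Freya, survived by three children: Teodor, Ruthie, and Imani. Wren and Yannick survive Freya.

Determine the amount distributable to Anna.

Lachlan takes two-fifths of €1,250,000 = €500,000. The remaining €750,000 passes to the descendants.
The descendants' portion (€750,000) is divided at the children's generation into 4 shares of €187,500. Wren and Yannick each take €187,500. The 2 shares of the deceased (Dora and Cormac) are combined into a pool of €375,000.
That pool (€375,000) is divided at the grandchildren's generation equally among Anna, Gwendolyn, Odalys, Teodor, Ruthie, and Imani: €62,500 each.

Anna receives €62,500.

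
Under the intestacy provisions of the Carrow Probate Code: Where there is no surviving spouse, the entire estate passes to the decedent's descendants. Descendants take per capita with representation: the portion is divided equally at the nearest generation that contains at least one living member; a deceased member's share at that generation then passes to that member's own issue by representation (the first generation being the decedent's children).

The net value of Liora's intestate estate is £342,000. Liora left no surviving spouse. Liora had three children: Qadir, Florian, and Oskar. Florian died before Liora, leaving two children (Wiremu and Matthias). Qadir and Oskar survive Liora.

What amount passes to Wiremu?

The entire £342,000 passes to the descendants.
That amount (£342,000) is divided into 3 shares of £114,000: Qadir and Oskar each take £114,000; Florian's £114,000 share passes to Florian's issue.
Florian's share (£114,000) is divided into 2 shares of £57,000: Wiremu and Matthias each take £57,000.

Wiremu receives £57,000.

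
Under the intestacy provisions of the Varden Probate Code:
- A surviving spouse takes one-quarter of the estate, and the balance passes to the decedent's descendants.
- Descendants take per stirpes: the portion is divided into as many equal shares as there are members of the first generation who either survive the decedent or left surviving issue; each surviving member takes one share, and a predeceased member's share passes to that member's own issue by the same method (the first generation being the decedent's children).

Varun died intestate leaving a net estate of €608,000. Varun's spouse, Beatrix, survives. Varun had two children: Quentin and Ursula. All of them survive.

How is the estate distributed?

Beatrix takes one-quarter of €608,000 = €152,000. The remaining €456,000 passes to the descendants.
The descendants' portion (€456,000) is divided into 2 shares of €228,000: Quentin and Ursula each take €228,000.

Beatrix: €152,000; Quentin: €228,000; Ursula: €228,000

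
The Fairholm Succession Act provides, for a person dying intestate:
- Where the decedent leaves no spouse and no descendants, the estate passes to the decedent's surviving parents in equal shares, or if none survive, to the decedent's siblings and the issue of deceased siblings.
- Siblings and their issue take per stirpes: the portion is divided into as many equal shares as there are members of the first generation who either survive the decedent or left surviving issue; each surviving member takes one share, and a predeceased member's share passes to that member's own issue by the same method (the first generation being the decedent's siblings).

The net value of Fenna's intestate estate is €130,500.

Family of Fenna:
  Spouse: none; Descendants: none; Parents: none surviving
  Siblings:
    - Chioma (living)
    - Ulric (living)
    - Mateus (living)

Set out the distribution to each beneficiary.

Chioma: €43,500; Ulric: €43,500; Mateus: €43,500

The entire €130,500 passes to the siblings and their issue.
That amount (€130,500) is divided into 3 shares of €43,500: Chioma, Ulric, and Mateus each take €43,500.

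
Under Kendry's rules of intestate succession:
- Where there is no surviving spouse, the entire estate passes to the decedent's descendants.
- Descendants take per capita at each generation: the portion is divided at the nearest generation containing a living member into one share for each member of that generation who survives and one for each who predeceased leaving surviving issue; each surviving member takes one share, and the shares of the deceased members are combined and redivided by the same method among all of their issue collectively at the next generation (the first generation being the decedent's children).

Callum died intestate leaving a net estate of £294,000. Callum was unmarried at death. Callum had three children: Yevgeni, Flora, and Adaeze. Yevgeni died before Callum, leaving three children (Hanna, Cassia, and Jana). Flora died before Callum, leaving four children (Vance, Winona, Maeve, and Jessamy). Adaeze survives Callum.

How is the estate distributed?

The entire £294,000 passes to the descendants.
That amount (£294,000) is divided at the children's generation into 3 shares of £98,000. Adaeze takes £98,000. The 2 shares of the deceased (Yevgeni and Flora) are combined into a pool of £196,000.
That pool (£196,000) is divided at the grandchildren's generation equally among Hanna, Cassia, Jana, Vance, Winona, Maeve, and Jessamy: £28,000 each.

Hanna: £28,000; Cassia: £28,000; Jana: £28,000; Vance: £28,000; Winona: £28,000; Maeve: £28,000; Jessamy: £28,000; Adaeze: £98,000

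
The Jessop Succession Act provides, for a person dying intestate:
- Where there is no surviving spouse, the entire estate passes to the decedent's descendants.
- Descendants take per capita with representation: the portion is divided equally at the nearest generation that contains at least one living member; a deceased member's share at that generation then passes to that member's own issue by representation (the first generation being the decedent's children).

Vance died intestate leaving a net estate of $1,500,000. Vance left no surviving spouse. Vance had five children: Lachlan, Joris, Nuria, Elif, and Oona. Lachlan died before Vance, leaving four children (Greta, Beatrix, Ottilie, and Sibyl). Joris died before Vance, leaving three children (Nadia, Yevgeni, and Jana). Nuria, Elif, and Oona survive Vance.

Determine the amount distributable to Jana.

The entire $1,500,000 passes to the descendants.
That amount ($1,500,000) is divided into 5 shares of $300,000: Nuria, Elif, and Oona each take $300,000; Lachlan's $300,000 share passes to Lachlan's issue; Joris's $300,000 share passes to Joris's issue.
Lachlan's share ($300,000) is divided into 4 shares of $75,000: Greta, Beatrix, Ottilie, and Sibyl each take $75,000.
Joris's share ($300,000) is divided into 3 shares of $100,000: Nadia, Yevgeni, and Jana each take $100,000.

Jana receives $100,000.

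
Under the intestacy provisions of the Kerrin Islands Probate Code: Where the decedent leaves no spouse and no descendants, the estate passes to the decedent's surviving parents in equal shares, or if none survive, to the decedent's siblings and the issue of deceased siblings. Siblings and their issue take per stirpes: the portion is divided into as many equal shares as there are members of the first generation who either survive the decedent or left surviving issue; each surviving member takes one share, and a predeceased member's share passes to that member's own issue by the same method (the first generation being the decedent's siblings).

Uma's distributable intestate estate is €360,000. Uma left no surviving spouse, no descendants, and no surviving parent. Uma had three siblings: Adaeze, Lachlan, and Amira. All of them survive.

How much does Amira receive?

Amira receives €120,000.

The entire €360,000 passes to the siblings and their issue.
That amount (€360,000) is divided into 3 shares of €120,000: Adaeze, Lachlan, and Amira each take €120,000.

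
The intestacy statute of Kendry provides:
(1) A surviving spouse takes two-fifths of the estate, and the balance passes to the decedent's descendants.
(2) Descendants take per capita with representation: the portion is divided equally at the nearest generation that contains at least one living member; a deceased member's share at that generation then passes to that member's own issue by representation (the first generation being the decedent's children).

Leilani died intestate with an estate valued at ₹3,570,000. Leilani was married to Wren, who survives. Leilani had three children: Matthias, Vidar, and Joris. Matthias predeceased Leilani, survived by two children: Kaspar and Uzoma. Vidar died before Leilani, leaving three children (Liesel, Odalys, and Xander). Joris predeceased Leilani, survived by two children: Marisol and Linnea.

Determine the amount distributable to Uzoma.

Wren takes two-fifths of ₹3,570,000 = ₹1,428,000. The remaining ₹2,142,000 passes to the descendants.
No child survives, so the initial division is made at the grandchildren's generation.
The descendants' portion (₹2,142,000) is divided into 7 shares of ₹306,000: Kaspar, Uzoma, Liesel, Odalys, Xander, Marisol, and Linnea each take ₹306,000.

Uzoma receives ₹306,000.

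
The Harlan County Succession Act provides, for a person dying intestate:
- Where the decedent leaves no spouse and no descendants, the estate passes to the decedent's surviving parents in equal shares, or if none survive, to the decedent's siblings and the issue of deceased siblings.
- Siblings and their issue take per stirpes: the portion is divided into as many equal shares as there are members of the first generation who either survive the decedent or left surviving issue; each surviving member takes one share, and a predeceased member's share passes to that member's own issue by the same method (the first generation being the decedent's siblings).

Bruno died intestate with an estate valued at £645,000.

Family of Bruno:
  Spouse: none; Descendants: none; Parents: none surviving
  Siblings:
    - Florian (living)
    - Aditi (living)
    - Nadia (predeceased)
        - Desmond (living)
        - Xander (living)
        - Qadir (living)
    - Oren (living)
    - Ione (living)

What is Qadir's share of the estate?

Qadir receives £43,000.

The entire £645,000 passes to the siblings and their issue.
That amount (£645,000) is divided into 5 shares of £129,000: Florian, Aditi, Oren, and Ione each take £129,000; Nadia's £129,000 share passes to Nadia's issue.
Nadia's share (£129,000) is divided into 3 shares of £43,000: Desmond, Xander, and Qadir each take £43,000.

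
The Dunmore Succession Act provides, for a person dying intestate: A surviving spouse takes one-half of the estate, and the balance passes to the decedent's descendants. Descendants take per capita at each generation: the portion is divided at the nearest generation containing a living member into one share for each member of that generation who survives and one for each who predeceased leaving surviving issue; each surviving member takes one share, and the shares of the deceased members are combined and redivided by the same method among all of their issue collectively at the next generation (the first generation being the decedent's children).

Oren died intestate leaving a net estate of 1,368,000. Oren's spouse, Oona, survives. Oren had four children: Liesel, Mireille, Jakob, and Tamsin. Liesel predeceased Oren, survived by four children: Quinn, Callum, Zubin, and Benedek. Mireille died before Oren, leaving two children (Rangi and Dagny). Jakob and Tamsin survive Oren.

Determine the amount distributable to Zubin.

Zubin receives 57,000.

Oona takes one-half of 1,368,000 = 684,000. The remaining 684,000 passes to the descendants.
The descendants' portion (684,000) is divided at the children's generation into 4 shares of 171,000. Jakob and Tamsin each take 171,000. The 2 shares of the deceased (Liesel and Mireille) are combined into a pool of 342,000.
That pool (342,000) is divided at the grandchildren's generation equally among Quinn, Callum, Zubin, Benedek, Rangi, and Dagny: 57,000 each.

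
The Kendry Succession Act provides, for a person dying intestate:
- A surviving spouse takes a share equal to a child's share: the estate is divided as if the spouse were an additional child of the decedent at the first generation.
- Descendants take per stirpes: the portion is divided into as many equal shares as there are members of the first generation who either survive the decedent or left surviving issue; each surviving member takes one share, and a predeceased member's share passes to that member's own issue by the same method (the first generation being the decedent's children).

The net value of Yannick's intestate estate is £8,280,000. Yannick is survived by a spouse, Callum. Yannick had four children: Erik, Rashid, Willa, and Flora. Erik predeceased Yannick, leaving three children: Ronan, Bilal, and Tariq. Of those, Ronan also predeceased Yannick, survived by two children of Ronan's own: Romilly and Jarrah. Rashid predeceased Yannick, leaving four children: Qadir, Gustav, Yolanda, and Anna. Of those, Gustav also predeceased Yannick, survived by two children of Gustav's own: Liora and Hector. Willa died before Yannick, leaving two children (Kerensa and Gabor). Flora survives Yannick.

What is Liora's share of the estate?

The spouse counts as an additional share at the children's level, so there are 5 primary shares of £1,656,000. Callum takes one such share (£1,656,000).
The children's combined portion (£6,624,000) is divided into 4 shares of £1,656,000: Flora takes £1,656,000; Erik's £1,656,000 share passes to Erik's issue; Rashid's £1,656,000 share passes to Rashid's issue; Willa's £1,656,000 share passes to Willa's issue.
Erik's share (£1,656,000) is divided into 3 shares of £552,000: Bilal and Tariq each take £552,000; Ronan's £552,000 share passes to Ronan's issue.
Ronan's share (£552,000) is divided into 2 shares of £276,000: Romilly and Jarrah each take £276,000.
Rashid's share (£1,656,000) is divided into 4 shares of £414,000: Qadir, Yolanda, and Anna each take £414,000; Gustav's £414,000 share passes to Gustav's issue.
Gustav's share (£414,000) is divided into 2 shares of £207,000: Liora and Hector each take £207,000.
Willa's share (£1,656,000) is divided into 2 shares of £828,000: Kerensa and Gabor each take £828,000.

Liora receives £207,000.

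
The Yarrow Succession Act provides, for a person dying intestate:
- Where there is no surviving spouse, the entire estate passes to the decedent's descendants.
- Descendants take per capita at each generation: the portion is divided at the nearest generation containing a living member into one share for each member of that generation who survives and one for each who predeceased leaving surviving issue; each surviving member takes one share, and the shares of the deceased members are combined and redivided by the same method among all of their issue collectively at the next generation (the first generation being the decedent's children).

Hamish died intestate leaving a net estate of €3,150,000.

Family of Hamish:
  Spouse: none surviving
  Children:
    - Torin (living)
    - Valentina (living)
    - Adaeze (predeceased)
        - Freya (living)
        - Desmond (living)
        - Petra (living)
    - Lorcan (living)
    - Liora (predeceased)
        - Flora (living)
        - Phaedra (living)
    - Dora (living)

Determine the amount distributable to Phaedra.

Phaedra receives €210,000.

The entire €3,150,000 passes to the descendants.
That amount (€3,150,000) is divided at the children's generation into 6 shares of €525,000. Torin, Valentina, Lorcan, and Dora each take €525,000. The 2 shares of the deceased (Adaeze and Liora) are combined into a pool of €1,050,000.
That pool (€1,050,000) is divided at the grandchildren's generation equally among Freya, Desmond, Petra, Flora, and Phaedra: €210,000 each.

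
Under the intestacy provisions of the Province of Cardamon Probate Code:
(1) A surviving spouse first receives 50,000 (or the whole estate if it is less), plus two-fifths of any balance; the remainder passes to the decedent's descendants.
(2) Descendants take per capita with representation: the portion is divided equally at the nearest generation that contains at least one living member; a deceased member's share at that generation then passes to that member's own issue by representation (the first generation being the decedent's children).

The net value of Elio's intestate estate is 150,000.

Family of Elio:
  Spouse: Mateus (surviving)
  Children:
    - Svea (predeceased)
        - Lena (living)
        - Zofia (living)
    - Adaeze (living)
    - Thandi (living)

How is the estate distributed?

Mateus first takes 50,000, leaving a balance of 100,000. Mateus then takes two-fifths of the balance (40,000), for a total of 90,000. The remaining 60,000 passes to the descendants.
The descendants' portion (60,000) is divided into 3 shares of 20,000: Adaeze and Thandi each take 20,000; Svea's 20,000 share passes to Svea's issue.
Svea's share (20,000) is divided into 2 shares of 10,000: Lena and Zofia each take 10,000.

Mateus: 90,000; Lena: 10,000; Zofia: 10,000; Adaeze: 20,000; Thandi: 20,000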